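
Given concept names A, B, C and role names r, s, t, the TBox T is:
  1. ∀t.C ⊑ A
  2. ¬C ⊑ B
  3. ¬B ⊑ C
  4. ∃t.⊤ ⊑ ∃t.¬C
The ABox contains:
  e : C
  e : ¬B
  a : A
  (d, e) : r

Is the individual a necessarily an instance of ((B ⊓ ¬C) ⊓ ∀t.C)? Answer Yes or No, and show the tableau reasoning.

1. a : ((B ⊓ ¬C) ⊓ ∀t.C)?  L(a) = {A} ∪ {((¬B ⊔ C) ⊔ ∃t.¬C)}
   open: L(a) ⊇ {A, B, C, ∀t.⊥} — a ∉ ((B ⊓ ¬C) ⊓ ∀t.C) possible
2. Hence a : ((B ⊓ ¬C) ⊓ ∀t.C): not entailed.

No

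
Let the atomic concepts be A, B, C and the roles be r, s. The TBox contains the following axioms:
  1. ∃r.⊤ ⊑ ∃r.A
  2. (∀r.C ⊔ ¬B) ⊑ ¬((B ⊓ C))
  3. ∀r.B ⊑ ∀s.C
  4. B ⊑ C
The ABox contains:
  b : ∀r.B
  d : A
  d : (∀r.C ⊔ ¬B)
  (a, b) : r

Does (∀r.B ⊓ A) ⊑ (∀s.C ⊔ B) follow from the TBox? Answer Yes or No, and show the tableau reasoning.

Yes

1. (∀r.B ⊓ A) ⊑ (∀s.C ⊔ B)  ⇔  ((∀r.B ⊓ A) ⊓ (∃s.¬C ⊓ ¬B)) unsat w.r.t. T
   all branches close; clash {C, ¬C} at an ∃-successor
2. Hence (∀r.B ⊓ A) ⊑ (∀s.C ⊔ B): entailed.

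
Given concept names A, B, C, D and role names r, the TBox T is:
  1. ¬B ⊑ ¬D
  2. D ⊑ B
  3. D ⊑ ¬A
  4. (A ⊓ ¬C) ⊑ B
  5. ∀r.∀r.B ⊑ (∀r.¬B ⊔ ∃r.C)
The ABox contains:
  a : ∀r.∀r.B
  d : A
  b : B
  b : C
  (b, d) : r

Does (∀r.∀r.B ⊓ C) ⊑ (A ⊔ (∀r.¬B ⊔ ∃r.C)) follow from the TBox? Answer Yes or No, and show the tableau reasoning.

Yes

1. (∀r.∀r.B ⊓ C) ⊑ (A ⊔ (∀r.¬B ⊔ ∃r.C))  ⇔  ((∀r.∀r.B ⊓ C) ⊓ (¬A ⊓ (∃r.B ⊓ ∀r.¬C))) unsat w.r.t. T
   all branches close; clash {C, ¬C} at an ∃-successor
2. Hence (∀r.∀r.B ⊓ C) ⊑ (A ⊔ (∀r.¬B ⊔ ∃r.C)): entailed.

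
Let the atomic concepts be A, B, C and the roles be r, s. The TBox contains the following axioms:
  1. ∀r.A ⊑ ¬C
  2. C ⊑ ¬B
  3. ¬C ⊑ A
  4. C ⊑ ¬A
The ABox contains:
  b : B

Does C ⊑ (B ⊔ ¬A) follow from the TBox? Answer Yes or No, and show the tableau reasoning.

1. C ⊑ (B ⊔ ¬A)  ⇔  (C ⊓ (¬B ⊓ A)) unsat w.r.t. T
   all branches close; clash {A, ¬A} at x₀
2. Hence C ⊑ (B ⊔ ¬A): entailed.

Yes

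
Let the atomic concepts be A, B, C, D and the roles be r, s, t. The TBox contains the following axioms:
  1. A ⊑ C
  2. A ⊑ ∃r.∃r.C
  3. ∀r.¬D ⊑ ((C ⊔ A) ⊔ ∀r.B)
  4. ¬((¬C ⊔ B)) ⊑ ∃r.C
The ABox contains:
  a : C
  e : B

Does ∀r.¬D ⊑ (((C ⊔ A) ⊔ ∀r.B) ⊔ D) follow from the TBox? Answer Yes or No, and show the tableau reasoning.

Yes

1. ∀r.¬D ⊑ (((C ⊔ A) ⊔ ∀r.B) ⊔ D)  ⇔  (∀r.¬D ⊓ (((¬C ⊓ ¬A) ⊓ ∃r.¬B) ⊓ ¬D)) unsat w.r.t. T
   all branches close; clash {B, ¬B} at an ∃-successor
2. Hence ∀r.¬D ⊑ (((C ⊔ A) ⊔ ∀r.B) ⊔ D): entailed.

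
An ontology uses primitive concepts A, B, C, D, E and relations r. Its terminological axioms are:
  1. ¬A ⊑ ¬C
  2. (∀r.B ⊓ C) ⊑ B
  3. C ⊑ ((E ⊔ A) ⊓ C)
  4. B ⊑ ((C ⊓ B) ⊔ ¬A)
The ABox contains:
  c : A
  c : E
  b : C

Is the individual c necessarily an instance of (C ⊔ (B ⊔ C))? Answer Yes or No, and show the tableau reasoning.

No

1. c : (C ⊔ (B ⊔ C))?  L(c) = {A, E} ∪ {(¬C ⊓ (¬B ⊓ ¬C))}
   open: L(c) ⊇ {A, E, ¬B, ¬C} — c ∉ (C ⊔ (B ⊔ C)) possible
2. Hence c : (C ⊔ (B ⊔ C)): not entailed.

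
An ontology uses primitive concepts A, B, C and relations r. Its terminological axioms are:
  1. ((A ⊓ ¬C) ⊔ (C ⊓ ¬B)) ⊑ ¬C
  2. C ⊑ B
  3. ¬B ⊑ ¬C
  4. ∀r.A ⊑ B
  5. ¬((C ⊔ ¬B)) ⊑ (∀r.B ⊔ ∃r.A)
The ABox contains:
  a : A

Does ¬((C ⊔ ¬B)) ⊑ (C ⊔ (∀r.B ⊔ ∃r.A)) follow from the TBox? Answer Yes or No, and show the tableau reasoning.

Yes

1. ¬((C ⊔ ¬B)) ⊑ (C ⊔ (∀r.B ⊔ ∃r.A))  ⇔  ((¬C ⊓ B) ⊓ (¬C ⊓ (∃r.¬B ⊓ ∀r.¬A))) unsat w.r.t. T
   all branches close; clash {A, ¬A} at an ∃-successor
2. Hence ¬((C ⊔ ¬B)) ⊑ (C ⊔ (∀r.B ⊔ ∃r.A)): entailed.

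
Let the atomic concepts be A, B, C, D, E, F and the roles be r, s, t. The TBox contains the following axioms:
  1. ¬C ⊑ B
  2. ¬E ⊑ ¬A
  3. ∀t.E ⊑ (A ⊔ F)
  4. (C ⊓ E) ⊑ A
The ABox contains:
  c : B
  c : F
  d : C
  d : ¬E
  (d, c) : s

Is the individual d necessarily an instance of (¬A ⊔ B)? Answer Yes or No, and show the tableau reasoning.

1. d : (¬A ⊔ B)?  L(d) = {C, ¬E} ∪ {(A ⊓ ¬B)}
   clash {A, ¬A} at d — d ∈ (¬A ⊔ B)
2. Hence d : (¬A ⊔ B): entailed.

Yes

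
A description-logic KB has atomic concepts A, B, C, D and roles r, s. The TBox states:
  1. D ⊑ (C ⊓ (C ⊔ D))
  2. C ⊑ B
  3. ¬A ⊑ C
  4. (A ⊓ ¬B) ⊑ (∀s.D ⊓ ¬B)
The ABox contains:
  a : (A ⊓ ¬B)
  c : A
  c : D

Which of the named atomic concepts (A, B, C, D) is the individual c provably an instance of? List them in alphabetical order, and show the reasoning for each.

{A, B, C, D}

1. c : A?  L(c) = {A, D} ∪ {¬A}
   clash {A, ¬A} at c — c ∈ A
2. c : B?  L(c) = {A, D} ∪ {¬B}
   clash {B, ¬B} at c — c ∈ B
3. c : C?  L(c) = {A, D} ∪ {¬C}
   clash {C, ¬C} at c — c ∈ C
4. c : D?  L(c) = {A, D} ∪ {¬D}
   clash {D, ¬D} at c — c ∈ D
5. Entailed for c: {A, B, C, D}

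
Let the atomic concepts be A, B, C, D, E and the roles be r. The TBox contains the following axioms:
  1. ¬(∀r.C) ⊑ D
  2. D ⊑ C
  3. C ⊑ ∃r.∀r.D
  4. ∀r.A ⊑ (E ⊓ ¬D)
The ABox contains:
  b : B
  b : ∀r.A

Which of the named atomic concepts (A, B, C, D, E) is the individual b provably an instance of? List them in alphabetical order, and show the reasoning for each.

{B, E}

1. b : A?  L(b) = {B, ∀r.A} ∪ {¬A}
   apply at b: ∀r.A⊑(E ⊓ ¬D)
   open: L(b) ⊇ {B, E, ¬A, ¬C, ¬D, …} — b ∉ A possible
2. b : B?  L(b) = {B, ∀r.A} ∪ {¬B}
   clash {B, ¬B} at b — b ∈ B
3. b : C?  L(b) = {B, ∀r.A} ∪ {¬C}
   apply at b: ∀r.A⊑(E ⊓ ¬D)
   open: L(b) ⊇ {B, E, ¬C, ¬D, ∀r.A, …} — b ∉ C possible
4. b : D?  L(b) = {B, ∀r.A} ∪ {¬D}
   apply at b: ∀r.A⊑(E ⊓ ¬D)
   open: L(b) ⊇ {B, E, ¬C, ¬D, ∀r.A, …} — b ∉ D possible
5. b : E?  L(b) = {B, ∀r.A} ∪ {¬E}
   clash {D, ¬D} at b — b ∈ E
6. Entailed for b: {B, E}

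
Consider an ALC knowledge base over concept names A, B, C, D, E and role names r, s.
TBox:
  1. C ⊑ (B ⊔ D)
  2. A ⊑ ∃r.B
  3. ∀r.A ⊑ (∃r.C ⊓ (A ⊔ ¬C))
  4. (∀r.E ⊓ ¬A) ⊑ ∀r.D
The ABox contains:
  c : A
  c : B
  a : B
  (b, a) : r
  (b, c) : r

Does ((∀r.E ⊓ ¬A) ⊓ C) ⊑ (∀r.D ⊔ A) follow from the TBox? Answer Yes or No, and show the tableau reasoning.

1. ((∀r.E ⊓ ¬A) ⊓ C) ⊑ (∀r.D ⊔ A)  ⇔  (((∀r.E ⊓ ¬A) ⊓ C) ⊓ (∃r.¬D ⊓ ¬A)) unsat w.r.t. T
   all branches close; clash {C, ¬C} at x₀
2. Hence ((∀r.E ⊓ ¬A) ⊓ C) ⊑ (∀r.D ⊔ A): entailed.

Yes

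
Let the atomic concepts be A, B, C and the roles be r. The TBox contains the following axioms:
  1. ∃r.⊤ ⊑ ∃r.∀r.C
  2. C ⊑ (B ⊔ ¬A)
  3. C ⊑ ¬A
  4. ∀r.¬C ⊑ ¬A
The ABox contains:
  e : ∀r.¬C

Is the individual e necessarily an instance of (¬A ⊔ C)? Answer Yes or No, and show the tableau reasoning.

Yes

1. e : (¬A ⊔ C)?  L(e) = {∀r.¬C} ∪ {(A ⊓ ¬C)}
   clash {A, ¬A} at e — e ∈ (¬A ⊔ C)
2. Hence e : (¬A ⊔ C): entailed.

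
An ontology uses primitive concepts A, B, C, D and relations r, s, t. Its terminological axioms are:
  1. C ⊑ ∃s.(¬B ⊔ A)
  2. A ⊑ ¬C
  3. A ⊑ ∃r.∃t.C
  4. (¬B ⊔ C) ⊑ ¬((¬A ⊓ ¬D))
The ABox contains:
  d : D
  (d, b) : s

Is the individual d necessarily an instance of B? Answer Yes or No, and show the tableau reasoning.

1. d : B?  L(d) = {D} ∪ {¬B}
   open: L(d) ⊇ {D, ¬A, ¬B, ¬C} — d ∉ B possible
2. Hence d : B: not entailed.

No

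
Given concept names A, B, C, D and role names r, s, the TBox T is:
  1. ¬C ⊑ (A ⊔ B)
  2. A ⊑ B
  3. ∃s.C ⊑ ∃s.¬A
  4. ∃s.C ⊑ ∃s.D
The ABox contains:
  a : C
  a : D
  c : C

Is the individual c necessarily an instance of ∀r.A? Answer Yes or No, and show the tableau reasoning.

No

1. c : ∀r.A?  L(c) = {C} ∪ {∃r.¬A}
   open: L(c) ⊇ {C, ¬A, ∀s.¬C, ∃r.¬A} (+ ∃-successors) — c ∉ ∀r.A possible
2. Hence c : ∀r.A: not entailed.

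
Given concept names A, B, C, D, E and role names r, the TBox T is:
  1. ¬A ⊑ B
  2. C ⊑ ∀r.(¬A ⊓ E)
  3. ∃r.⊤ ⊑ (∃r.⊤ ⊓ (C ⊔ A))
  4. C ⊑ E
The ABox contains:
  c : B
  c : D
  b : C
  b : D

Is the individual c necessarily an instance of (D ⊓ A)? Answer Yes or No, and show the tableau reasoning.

No

1. c : (D ⊓ A)?  L(c) = {B, D} ∪ {(¬D ⊔ ¬A)}
   open: L(c) ⊇ {B, D, ¬A, ¬C, ∀r.⊥} — c ∉ (D ⊓ A) possible
2. Hence c : (D ⊓ A): not entailed.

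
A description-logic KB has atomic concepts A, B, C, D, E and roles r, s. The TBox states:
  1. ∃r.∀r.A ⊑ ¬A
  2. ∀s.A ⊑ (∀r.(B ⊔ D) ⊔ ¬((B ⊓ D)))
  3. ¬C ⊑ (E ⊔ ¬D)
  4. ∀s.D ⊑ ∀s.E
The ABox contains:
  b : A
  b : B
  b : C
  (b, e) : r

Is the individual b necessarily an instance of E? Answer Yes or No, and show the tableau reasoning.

No

1. b : E?  L(b) = {A, B, C} ∪ {¬E}
   open: L(b) ⊇ {A, B, C, ¬E, ∀r.∃r.¬A, …} (+ ∃-successors) — b ∉ E possible
2. Hence b : E: not entailed.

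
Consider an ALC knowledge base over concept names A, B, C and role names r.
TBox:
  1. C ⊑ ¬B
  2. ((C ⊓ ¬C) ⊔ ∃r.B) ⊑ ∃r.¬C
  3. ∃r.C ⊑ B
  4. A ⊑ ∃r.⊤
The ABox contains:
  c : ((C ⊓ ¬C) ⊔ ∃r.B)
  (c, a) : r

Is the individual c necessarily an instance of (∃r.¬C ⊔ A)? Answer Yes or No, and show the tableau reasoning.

1. c : (∃r.¬C ⊔ A)?  L(c) = {((C ⊓ ¬C) ⊔ ∃r.B)} ∪ {(∀r.C ⊓ ¬A)}
   clash {B, ¬B} at c — c ∈ (∃r.¬C ⊔ A)
2. Hence c : (∃r.¬C ⊔ A): entailed.

Yes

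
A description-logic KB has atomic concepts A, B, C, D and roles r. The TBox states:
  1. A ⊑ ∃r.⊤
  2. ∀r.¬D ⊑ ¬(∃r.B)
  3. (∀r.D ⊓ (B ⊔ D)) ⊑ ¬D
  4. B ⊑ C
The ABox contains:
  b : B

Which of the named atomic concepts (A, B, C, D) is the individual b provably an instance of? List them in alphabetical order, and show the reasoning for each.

1. b : A?  L(b) = {B} ∪ {¬A}
   apply at b: B⊑C
   open: L(b) ⊇ {B, C, ¬A, ∃r.D, ∃r.¬D} (+ ∃-successors) — b ∉ A possible
2. b : B?  L(b) = {B} ∪ {¬B}
   clash {B, ¬B} at b — b ∈ B
3. b : C?  L(b) = {B} ∪ {¬C}
   clash {C, ¬C} at b — b ∈ C
4. b : D?  L(b) = {B} ∪ {¬D}
   apply at b: B⊑C
   open: L(b) ⊇ {B, C, ¬A, ¬D, ∃r.D} (+ ∃-successors) — b ∉ D possible
5. Entailed for b: {B, C}

{B, C}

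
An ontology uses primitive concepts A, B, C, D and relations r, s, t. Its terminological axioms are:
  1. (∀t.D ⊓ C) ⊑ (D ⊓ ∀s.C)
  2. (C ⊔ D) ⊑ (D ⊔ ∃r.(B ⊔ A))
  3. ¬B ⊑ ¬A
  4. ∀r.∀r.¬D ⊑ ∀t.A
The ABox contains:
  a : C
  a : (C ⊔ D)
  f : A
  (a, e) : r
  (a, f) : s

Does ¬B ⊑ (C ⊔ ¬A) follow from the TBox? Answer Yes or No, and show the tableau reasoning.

1. ¬B ⊑ (C ⊔ ¬A)  ⇔  (¬B ⊓ (¬C ⊓ A)) unsat w.r.t. T
   all branches close; clash {A, ¬A} at x₀
2. Hence ¬B ⊑ (C ⊔ ¬A): entailed.

Yes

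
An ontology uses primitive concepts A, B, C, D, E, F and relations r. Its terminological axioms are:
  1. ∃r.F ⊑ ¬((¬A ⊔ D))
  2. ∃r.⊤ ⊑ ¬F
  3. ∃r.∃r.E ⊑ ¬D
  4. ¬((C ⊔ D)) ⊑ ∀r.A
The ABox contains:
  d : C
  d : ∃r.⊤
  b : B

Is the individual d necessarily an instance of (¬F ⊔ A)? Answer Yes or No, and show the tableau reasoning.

Yes

1. d : (¬F ⊔ A)?  L(d) = {C, ∃r.⊤} ∪ {(F ⊓ ¬A)}
   clash {F, ¬F} at d — d ∈ (¬F ⊔ A)
2. Hence d : (¬F ⊔ A): entailed.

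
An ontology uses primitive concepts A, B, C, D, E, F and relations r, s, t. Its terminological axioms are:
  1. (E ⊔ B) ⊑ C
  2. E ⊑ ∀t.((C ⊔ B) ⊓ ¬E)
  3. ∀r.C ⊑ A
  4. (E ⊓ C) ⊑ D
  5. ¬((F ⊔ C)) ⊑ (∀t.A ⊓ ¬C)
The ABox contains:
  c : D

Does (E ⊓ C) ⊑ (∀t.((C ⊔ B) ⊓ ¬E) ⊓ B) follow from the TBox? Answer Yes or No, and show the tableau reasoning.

1. (E ⊓ C) ⊑ (∀t.((C ⊔ B) ⊓ ¬E) ⊓ B)  ⇔  ((E ⊓ C) ⊓ (∃t.((¬C ⊓ ¬B) ⊔ E) ⊔ ¬B)) unsat w.r.t. T
   apply at x₀: E⊑∀t.((C ⊔ B) ⊓ ¬E); (E ⊓ C)⊑D
   open: L(x₀) ⊇ {C, D, E, ¬B, ∀t.((C ⊔ B) ⊓ ¬E), …} (+ ∃-successors)
2. Hence (E ⊓ C) ⊑ (∀t.((C ⊔ B) ⊓ ¬E) ⊓ B): not entailed.

No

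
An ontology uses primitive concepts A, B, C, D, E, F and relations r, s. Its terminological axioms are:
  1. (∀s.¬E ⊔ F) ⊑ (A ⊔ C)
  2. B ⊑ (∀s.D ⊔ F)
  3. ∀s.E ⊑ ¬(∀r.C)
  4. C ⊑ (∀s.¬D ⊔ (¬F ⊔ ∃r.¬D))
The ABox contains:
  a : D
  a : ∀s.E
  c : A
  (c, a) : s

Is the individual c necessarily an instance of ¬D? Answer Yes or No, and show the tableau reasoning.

1. c : ¬D?  L(c) = {A} ∪ {D}
   open: L(c) ⊇ {A, D, ¬B, ¬C, ¬F, …} (+ ∃-successors) — c ∉ ¬D possible
2. Hence c : ¬D: not entailed.

No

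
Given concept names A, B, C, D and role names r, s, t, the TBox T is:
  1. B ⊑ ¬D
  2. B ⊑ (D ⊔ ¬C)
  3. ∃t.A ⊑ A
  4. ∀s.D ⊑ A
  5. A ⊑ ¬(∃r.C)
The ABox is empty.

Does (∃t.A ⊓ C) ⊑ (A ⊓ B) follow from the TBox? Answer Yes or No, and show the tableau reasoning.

1. (∃t.A ⊓ C) ⊑ (A ⊓ B)  ⇔  ((∃t.A ⊓ C) ⊓ (¬A ⊔ ¬B)) unsat w.r.t. T
   apply at x₀: ∃t.A⊑A
   open: L(x₀) ⊇ {A, C, ¬B, ∀r.¬C, ∃t.A} (+ ∃-successors)
2. Hence (∃t.A ⊓ C) ⊑ (A ⊓ B): not entailed.

No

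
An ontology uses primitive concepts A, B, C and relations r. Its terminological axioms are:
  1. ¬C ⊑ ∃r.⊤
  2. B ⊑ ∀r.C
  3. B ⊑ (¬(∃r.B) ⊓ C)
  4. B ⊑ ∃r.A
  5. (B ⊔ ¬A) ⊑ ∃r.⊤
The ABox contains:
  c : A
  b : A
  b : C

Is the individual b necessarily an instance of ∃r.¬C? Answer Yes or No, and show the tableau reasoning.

No

1. b : ∃r.¬C?  L(b) = {A, C} ∪ {∀r.C}
   open: L(b) ⊇ {A, C, ¬B, ∀r.C} — b ∉ ∃r.¬C possible
2. Hence b : ∃r.¬C: not entailed.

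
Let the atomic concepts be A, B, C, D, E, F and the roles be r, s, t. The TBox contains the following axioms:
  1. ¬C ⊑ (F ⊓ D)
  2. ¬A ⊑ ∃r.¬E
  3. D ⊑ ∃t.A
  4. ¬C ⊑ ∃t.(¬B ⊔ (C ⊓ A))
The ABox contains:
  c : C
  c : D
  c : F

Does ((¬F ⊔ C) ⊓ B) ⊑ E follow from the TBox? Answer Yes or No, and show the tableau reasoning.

No

1. ((¬F ⊔ C) ⊓ B) ⊑ E  ⇔  (((¬F ⊔ C) ⊓ B) ⊓ ¬E) unsat w.r.t. T
   open: L(x₀) ⊇ {A, B, C, ¬D, ¬E}
2. Hence ((¬F ⊔ C) ⊓ B) ⊑ E: not entailed.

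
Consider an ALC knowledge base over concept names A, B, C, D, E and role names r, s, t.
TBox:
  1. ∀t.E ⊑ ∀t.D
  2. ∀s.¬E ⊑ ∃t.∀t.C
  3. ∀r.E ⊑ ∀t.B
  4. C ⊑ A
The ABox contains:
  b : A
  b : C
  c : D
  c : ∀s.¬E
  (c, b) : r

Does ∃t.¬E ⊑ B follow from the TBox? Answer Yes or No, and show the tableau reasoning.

1. ∃t.¬E ⊑ B  ⇔  (∃t.¬E ⊓ ¬B) unsat w.r.t. T
   open: L(x₀) ⊇ {¬B, ¬C, ∃r.¬E, ∃s.E, ∃t.¬E} (+ ∃-successors)
2. Hence ∃t.¬E ⊑ B: not entailed.

No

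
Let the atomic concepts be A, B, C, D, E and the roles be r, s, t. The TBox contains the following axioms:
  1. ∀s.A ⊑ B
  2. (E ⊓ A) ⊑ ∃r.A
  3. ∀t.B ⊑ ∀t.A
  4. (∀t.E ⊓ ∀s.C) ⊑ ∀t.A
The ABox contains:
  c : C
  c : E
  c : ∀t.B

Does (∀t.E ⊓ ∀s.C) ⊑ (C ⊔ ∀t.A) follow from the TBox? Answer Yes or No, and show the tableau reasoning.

Yes

1. (∀t.E ⊓ ∀s.C) ⊑ (C ⊔ ∀t.A)  ⇔  ((∀t.E ⊓ ∀s.C) ⊓ (¬C ⊓ ∃t.¬A)) unsat w.r.t. T
   all branches close; clash {A, ¬A} at an ∃-successor
2. Hence (∀t.E ⊓ ∀s.C) ⊑ (C ⊔ ∀t.A): entailed.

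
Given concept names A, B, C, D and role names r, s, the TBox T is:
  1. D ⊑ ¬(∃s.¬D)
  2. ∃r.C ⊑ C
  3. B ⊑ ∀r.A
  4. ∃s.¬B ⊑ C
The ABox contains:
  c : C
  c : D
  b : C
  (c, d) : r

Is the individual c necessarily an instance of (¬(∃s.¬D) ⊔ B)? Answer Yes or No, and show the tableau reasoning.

Yes

1. c : (¬(∃s.¬D) ⊔ B)?  L(c) = {C, D} ∪ {(∃s.¬D ⊓ ¬B)}
   clash {D, ¬D} at an ∃-successor — c ∈ (¬(∃s.¬D) ⊔ B)
2. Hence c : (¬(∃s.¬D) ⊔ B): entailed.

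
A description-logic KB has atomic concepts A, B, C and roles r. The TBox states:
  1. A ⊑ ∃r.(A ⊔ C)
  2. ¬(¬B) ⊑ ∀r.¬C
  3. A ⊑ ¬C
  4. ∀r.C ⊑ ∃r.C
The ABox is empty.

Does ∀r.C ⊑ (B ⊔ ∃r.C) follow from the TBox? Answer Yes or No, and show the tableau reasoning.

Yes

1. ∀r.C ⊑ (B ⊔ ∃r.C)  ⇔  (∀r.C ⊓ (¬B ⊓ ∀r.¬C)) unsat w.r.t. T
   all branches close; clash {C, ¬C} at an ∃-successor
2. Hence ∀r.C ⊑ (B ⊔ ∃r.C): entailed.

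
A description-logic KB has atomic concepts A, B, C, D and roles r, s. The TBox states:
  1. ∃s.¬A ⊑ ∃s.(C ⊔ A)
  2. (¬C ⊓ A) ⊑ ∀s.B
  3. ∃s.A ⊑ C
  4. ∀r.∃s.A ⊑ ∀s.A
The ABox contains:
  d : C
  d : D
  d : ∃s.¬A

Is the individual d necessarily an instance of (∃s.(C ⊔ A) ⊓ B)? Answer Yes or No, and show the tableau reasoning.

1. d : (∃s.(C ⊔ A) ⊓ B)?  L(d) = {C, D, ∃s.¬A} ∪ {(∀s.(¬C ⊓ ¬A) ⊔ ¬B)}
   apply at d: ∃s.¬A⊑∃s.(C ⊔ A)
   open: L(d) ⊇ {C, D, ¬B, ∃r.∀s.¬A, ∃s.(C ⊔ A), …} (+ ∃-successors) — d ∉ (∃s.(C ⊔ A) ⊓ B) possible
2. Hence d : (∃s.(C ⊔ A) ⊓ B): not entailed.

No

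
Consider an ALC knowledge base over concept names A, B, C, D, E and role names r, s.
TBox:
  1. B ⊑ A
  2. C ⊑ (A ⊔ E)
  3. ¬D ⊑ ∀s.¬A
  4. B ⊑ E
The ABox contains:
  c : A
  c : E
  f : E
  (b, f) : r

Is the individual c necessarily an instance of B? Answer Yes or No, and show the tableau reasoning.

1. c : B?  L(c) = {A, E} ∪ {¬B}
   open: L(c) ⊇ {A, D, E, ¬B, ¬C} — c ∉ B possible
2. Hence c : B: not entailed.

No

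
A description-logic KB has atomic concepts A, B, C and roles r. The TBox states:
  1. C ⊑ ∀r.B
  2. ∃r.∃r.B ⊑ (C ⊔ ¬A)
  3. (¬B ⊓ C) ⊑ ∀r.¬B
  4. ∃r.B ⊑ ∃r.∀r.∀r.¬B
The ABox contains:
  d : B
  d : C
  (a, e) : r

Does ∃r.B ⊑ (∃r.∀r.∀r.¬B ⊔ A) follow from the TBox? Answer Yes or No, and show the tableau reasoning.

1. ∃r.B ⊑ (∃r.∀r.∀r.¬B ⊔ A)  ⇔  (∃r.B ⊓ (∀r.∃r.∃r.B ⊓ ¬A)) unsat w.r.t. T
   all branches close; clash {B, ¬B} at an ∃-successor
2. Hence ∃r.B ⊑ (∃r.∀r.∀r.¬B ⊔ A): entailed.

Yes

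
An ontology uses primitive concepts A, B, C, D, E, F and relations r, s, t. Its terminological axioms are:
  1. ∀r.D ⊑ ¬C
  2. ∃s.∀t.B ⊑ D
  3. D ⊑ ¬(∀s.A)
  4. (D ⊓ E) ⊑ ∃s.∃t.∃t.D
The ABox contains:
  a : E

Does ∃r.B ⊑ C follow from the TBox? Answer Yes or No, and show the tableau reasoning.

No

1. ∃r.B ⊑ C  ⇔  (∃r.B ⊓ ¬C) unsat w.r.t. T
   open: L(x₀) ⊇ {¬C, ¬D, ∀s.∃t.¬B, ∃r.B} (+ ∃-successors)
2. Hence ∃r.B ⊑ C: not entailed.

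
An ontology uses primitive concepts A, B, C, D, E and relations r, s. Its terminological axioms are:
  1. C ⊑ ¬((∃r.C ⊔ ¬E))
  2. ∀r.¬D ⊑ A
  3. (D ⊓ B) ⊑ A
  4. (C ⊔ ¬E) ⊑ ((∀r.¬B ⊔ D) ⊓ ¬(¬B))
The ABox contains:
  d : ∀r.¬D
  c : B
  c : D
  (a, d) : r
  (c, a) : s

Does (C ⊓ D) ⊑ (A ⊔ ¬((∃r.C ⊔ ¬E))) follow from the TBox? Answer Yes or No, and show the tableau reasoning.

1. (C ⊓ D) ⊑ (A ⊔ ¬((∃r.C ⊔ ¬E)))  ⇔  ((C ⊓ D) ⊓ (¬A ⊓ (∃r.C ⊔ ¬E))) unsat w.r.t. T
   all branches close; clash {A, ¬A} at x₀
2. Hence (C ⊓ D) ⊑ (A ⊔ ¬((∃r.C ⊔ ¬E))): entailed.

Yes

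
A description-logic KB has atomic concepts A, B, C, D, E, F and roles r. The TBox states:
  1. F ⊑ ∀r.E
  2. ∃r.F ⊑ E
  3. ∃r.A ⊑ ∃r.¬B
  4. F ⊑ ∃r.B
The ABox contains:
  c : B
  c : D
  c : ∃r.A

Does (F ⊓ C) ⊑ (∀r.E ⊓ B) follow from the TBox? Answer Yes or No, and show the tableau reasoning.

1. (F ⊓ C) ⊑ (∀r.E ⊓ B)  ⇔  ((F ⊓ C) ⊓ (∃r.¬E ⊔ ¬B)) unsat w.r.t. T
   apply at x₀: F⊑∀r.E; F⊑∃r.B
   open: L(x₀) ⊇ {C, F, ¬B, ∀r.E, ∀r.¬A, …} (+ ∃-successors)
2. Hence (F ⊓ C) ⊑ (∀r.E ⊓ B): not entailed.

No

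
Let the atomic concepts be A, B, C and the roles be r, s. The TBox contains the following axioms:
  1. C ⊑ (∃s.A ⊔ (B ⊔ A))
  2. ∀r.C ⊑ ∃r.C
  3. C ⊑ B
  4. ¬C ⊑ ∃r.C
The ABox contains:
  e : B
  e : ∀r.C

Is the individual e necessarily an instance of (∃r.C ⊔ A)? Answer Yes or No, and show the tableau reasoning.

Yes

1. e : (∃r.C ⊔ A)?  L(e) = {B, ∀r.C} ∪ {(∀r.¬C ⊓ ¬A)}
   clash {C, ¬C} at an ∃-successor — e ∈ (∃r.C ⊔ A)
2. Hence e : (∃r.C ⊔ A): entailed.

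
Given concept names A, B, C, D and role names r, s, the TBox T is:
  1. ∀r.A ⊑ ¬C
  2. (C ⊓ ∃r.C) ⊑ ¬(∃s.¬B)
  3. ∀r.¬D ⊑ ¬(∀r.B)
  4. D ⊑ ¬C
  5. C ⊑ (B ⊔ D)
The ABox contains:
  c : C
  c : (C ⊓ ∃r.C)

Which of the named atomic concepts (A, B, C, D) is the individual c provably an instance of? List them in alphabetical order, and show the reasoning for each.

{B, C}

1. c : A?  L(c) = {C, (C ⊓ ∃r.C)} ∪ {¬A}
   apply at c: (C ⊓ ∃r.C)⊑¬(∃s.¬B); C⊑(B ⊔ D)
   open: L(c) ⊇ {B, C, ¬A, ¬D, ∀s.B, …} (+ ∃-successors) — c ∉ A possible
2. c : B?  L(c) = {C, (C ⊓ ∃r.C)} ∪ {¬B}
   clash {C, ¬C} at c — c ∈ B
3. c : C?  L(c) = {C, (C ⊓ ∃r.C)} ∪ {¬C}
   clash {C, ¬C} at c — c ∈ C
4. c : D?  L(c) = {C, (C ⊓ ∃r.C)} ∪ {¬D}
   apply at c: (C ⊓ ∃r.C)⊑¬(∃s.¬B); C⊑(B ⊔ D)
   open: L(c) ⊇ {B, C, ¬D, ∀s.B, ∃r.C, …} (+ ∃-successors) — c ∉ D possible
5. Entailed for c: {B, C}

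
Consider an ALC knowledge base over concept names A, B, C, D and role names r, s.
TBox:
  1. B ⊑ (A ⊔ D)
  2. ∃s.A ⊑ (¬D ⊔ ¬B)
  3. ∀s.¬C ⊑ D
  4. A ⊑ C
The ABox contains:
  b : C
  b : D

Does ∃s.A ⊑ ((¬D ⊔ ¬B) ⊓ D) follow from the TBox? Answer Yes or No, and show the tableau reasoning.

1. ∃s.A ⊑ ((¬D ⊔ ¬B) ⊓ D)  ⇔  (∃s.A ⊓ ((D ⊓ B) ⊔ ¬D)) unsat w.r.t. T
   apply at x₀: ∃s.A⊑(¬D ⊔ ¬B)
   open: L(x₀) ⊇ {¬A, ¬B, ¬D, ∃s.A, ∃s.C} (+ ∃-successors)
2. Hence ∃s.A ⊑ ((¬D ⊔ ¬B) ⊓ D): not entailed.

No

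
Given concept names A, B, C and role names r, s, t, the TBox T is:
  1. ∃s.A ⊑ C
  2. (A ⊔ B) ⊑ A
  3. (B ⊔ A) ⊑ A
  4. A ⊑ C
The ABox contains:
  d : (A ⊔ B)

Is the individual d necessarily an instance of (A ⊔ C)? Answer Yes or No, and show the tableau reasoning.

1. d : (A ⊔ C)?  L(d) = {(A ⊔ B)} ∪ {(¬A ⊓ ¬C)}
   clash {A, ¬A} at d — d ∈ (A ⊔ C)
2. Hence d : (A ⊔ C): entailed.

Yes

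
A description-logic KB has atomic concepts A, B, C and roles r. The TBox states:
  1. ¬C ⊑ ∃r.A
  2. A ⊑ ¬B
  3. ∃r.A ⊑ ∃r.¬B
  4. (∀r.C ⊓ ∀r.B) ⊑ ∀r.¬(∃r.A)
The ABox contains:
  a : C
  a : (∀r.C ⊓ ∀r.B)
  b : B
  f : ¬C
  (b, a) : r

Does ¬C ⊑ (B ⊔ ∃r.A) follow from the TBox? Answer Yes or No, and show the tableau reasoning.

1. ¬C ⊑ (B ⊔ ∃r.A)  ⇔  (¬C ⊓ (¬B ⊓ ∀r.¬A)) unsat w.r.t. T
   all branches close; clash {A, ¬A} at an ∃-successor
2. Hence ¬C ⊑ (B ⊔ ∃r.A): entailed.

Yes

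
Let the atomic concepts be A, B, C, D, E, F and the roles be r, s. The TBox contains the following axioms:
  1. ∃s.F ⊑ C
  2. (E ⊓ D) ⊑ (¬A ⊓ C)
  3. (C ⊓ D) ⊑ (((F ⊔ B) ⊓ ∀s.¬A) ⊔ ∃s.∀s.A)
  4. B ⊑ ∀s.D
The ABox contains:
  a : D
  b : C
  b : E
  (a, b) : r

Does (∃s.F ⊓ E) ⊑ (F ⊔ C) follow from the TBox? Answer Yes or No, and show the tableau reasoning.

1. (∃s.F ⊓ E) ⊑ (F ⊔ C)  ⇔  ((∃s.F ⊓ E) ⊓ (¬F ⊓ ¬C)) unsat w.r.t. T
   all branches close; clash {C, ¬C} at x₀
2. Hence (∃s.F ⊓ E) ⊑ (F ⊔ C): entailed.

Yes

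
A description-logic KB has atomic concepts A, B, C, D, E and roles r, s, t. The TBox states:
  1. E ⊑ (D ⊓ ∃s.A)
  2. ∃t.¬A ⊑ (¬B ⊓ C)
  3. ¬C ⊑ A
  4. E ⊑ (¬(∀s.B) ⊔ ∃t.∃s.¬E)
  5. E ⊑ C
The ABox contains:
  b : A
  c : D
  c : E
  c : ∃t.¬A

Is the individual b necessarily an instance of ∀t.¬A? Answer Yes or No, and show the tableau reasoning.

1. b : ∀t.¬A?  L(b) = {A} ∪ {∃t.A}
   open: L(b) ⊇ {A, ¬E, ∀t.A, ∃t.A} (+ ∃-successors) — b ∉ ∀t.¬A possible
2. Hence b : ∀t.¬A: not entailed.

No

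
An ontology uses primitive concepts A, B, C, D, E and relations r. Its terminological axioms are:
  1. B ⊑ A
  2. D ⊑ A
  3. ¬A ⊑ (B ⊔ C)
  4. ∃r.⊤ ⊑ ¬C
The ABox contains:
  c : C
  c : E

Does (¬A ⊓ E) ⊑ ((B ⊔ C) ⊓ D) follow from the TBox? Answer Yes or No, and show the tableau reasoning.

1. (¬A ⊓ E) ⊑ ((B ⊔ C) ⊓ D)  ⇔  ((¬A ⊓ E) ⊓ ((¬B ⊓ ¬C) ⊔ ¬D)) unsat w.r.t. T
   apply at x₀: ¬A⊑(B ⊔ C)
   open: L(x₀) ⊇ {C, E, ¬A, ¬B, ¬D, …}
2. Hence (¬A ⊓ E) ⊑ ((B ⊔ C) ⊓ D): not entailed.

No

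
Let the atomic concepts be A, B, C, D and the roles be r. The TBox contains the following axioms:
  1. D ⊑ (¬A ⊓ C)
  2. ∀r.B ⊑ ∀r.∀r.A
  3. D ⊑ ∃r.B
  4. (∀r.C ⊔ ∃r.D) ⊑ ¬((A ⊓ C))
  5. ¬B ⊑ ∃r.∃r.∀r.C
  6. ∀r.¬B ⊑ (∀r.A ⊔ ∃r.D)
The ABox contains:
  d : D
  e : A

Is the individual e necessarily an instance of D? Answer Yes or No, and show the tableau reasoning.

1. e : D?  L(e) = {A} ∪ {¬D}
   open: L(e) ⊇ {A, B, ¬D, ∀r.¬D, ∃r.B, …} (+ ∃-successors) — e ∉ D possible
2. Hence e : D: not entailed.

No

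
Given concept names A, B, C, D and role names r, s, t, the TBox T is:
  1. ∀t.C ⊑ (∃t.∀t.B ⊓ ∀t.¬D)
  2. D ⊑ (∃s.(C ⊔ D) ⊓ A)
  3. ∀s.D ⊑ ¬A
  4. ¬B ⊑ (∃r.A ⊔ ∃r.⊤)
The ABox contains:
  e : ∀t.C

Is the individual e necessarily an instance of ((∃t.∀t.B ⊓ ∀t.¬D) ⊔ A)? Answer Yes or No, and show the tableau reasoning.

Yes

1. e : ((∃t.∀t.B ⊓ ∀t.¬D) ⊔ A)?  L(e) = {∀t.C} ∪ {((∀t.∃t.¬B ⊔ ∃t.D) ⊓ ¬A)}
   clash {A, ¬A} at e — e ∈ ((∃t.∀t.B ⊓ ∀t.¬D) ⊔ A)
2. Hence e : ((∃t.∀t.B ⊓ ∀t.¬D) ⊔ A): entailed.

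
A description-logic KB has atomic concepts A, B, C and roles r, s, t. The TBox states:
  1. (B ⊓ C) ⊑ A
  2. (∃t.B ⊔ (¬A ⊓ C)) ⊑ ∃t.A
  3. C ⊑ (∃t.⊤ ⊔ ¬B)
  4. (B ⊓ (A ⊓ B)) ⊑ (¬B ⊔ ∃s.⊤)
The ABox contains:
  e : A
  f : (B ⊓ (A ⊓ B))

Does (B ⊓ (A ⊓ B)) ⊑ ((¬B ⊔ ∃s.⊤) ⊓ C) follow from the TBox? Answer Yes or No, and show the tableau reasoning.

No

1. (B ⊓ (A ⊓ B)) ⊑ ((¬B ⊔ ∃s.⊤) ⊓ C)  ⇔  ((B ⊓ (A ⊓ B)) ⊓ ((B ⊓ ∀s.⊥) ⊔ ¬C)) unsat w.r.t. T
   apply at x₀: (B ⊓ (A ⊓ B))⊑(¬B ⊔ ∃s.⊤)
   open: L(x₀) ⊇ {A, B, ¬C, ∀t.¬B, ∃s.⊤} (+ ∃-successors)
2. Hence (B ⊓ (A ⊓ B)) ⊑ ((¬B ⊔ ∃s.⊤) ⊓ C): not entailed.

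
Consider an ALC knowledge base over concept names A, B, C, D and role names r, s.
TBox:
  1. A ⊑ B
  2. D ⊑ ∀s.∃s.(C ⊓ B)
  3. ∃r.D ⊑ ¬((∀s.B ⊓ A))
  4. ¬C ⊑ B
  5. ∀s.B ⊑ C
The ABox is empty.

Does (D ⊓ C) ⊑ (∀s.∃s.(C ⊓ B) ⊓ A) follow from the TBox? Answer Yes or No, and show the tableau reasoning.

No

1. (D ⊓ C) ⊑ (∀s.∃s.(C ⊓ B) ⊓ A)  ⇔  ((D ⊓ C) ⊓ (∃s.∀s.(¬C ⊔ ¬B) ⊔ ¬A)) unsat w.r.t. T
   apply at x₀: D⊑∀s.∃s.(C ⊓ B)
   open: L(x₀) ⊇ {C, D, ¬A, ∀r.¬D, ∀s.∃s.(C ⊓ B)}
2. Hence (D ⊓ C) ⊑ (∀s.∃s.(C ⊓ B) ⊓ A): not entailed.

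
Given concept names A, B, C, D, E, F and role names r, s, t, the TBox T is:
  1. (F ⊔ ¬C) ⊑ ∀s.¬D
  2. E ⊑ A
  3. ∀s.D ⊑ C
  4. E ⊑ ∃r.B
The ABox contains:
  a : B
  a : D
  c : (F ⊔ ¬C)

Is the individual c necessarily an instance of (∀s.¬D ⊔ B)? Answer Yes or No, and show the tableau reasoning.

1. c : (∀s.¬D ⊔ B)?  L(c) = {(F ⊔ ¬C)} ∪ {(∃s.D ⊓ ¬B)}
   clash {C, ¬C} at c — c ∈ (∀s.¬D ⊔ B)
2. Hence c : (∀s.¬D ⊔ B): entailed.

Yes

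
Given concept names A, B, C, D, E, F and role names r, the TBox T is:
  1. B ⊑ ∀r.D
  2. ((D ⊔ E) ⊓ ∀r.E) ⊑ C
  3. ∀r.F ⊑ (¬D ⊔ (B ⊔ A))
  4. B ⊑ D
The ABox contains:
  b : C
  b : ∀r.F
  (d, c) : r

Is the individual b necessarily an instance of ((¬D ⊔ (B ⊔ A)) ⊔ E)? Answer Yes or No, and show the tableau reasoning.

1. b : ((¬D ⊔ (B ⊔ A)) ⊔ E)?  L(b) = {C, ∀r.F} ∪ {((D ⊓ (¬B ⊓ ¬A)) ⊓ ¬E)}
   clash {A, ¬A} at b — b ∈ ((¬D ⊔ (B ⊔ A)) ⊔ E)
2. Hence b : ((¬D ⊔ (B ⊔ A)) ⊔ E): entailed.

Yes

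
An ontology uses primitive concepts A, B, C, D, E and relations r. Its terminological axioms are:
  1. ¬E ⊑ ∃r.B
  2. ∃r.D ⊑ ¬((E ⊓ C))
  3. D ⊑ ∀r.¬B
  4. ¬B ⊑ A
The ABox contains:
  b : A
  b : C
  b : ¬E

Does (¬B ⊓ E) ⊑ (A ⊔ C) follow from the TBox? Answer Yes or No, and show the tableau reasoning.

Yes

1. (¬B ⊓ E) ⊑ (A ⊔ C)  ⇔  ((¬B ⊓ E) ⊓ (¬A ⊓ ¬C)) unsat w.r.t. T
   all branches close; clash {A, ¬A} at x₀
2. Hence (¬B ⊓ E) ⊑ (A ⊔ C): entailed.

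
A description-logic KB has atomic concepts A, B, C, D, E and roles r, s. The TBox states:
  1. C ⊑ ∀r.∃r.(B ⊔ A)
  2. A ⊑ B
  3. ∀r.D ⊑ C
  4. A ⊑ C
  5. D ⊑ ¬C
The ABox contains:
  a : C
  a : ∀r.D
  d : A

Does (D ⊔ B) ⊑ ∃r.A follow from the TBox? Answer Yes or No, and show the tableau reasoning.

No

1. (D ⊔ B) ⊑ ∃r.A  ⇔  ((D ⊔ B) ⊓ ∀r.¬A) unsat w.r.t. T
   open: L(x₀) ⊇ {D, ¬A, ¬C, ∀r.¬A, ∃r.¬D} (+ ∃-successors)
2. Hence (D ⊔ B) ⊑ ∃r.A: not entailed.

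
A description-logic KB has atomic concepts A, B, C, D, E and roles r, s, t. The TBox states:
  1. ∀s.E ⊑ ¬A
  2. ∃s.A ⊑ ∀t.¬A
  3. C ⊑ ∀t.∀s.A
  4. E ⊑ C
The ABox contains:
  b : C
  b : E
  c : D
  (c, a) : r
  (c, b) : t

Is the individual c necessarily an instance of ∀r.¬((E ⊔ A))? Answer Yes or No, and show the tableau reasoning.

1. c : ∀r.¬((E ⊔ A))?  L(c) = {D} ∪ {∃r.(E ⊔ A)}
   open: L(c) ⊇ {D, ¬C, ¬E, ∀s.¬A, ∃r.(E ⊔ A), …} (+ ∃-successors) — c ∉ ∀r.¬((E ⊔ A)) possible
2. Hence c : ∀r.¬((E ⊔ A)): not entailed.

No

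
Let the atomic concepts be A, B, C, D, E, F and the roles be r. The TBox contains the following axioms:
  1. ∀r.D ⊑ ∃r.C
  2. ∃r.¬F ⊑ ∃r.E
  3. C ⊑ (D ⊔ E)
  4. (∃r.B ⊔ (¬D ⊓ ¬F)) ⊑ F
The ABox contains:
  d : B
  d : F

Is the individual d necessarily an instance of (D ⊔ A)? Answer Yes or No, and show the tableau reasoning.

1. d : (D ⊔ A)?  L(d) = {B, F} ∪ {(¬D ⊓ ¬A)}
   open: L(d) ⊇ {B, F, ¬A, ¬C, ¬D, …} (+ ∃-successors) — d ∉ (D ⊔ A) possible
2. Hence d : (D ⊔ A): not entailed.

No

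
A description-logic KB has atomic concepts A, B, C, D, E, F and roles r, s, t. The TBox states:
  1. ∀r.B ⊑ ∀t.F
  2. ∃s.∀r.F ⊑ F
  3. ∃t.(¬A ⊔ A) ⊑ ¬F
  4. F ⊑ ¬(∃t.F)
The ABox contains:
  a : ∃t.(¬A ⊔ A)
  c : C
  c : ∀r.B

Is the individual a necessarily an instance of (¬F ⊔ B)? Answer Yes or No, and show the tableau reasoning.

Yes

1. a : (¬F ⊔ B)?  L(a) = {∃t.(¬A ⊔ A)} ∪ {(F ⊓ ¬B)}
   clash {F, ¬F} at a — a ∈ (¬F ⊔ B)
2. Hence a : (¬F ⊔ B): entailed.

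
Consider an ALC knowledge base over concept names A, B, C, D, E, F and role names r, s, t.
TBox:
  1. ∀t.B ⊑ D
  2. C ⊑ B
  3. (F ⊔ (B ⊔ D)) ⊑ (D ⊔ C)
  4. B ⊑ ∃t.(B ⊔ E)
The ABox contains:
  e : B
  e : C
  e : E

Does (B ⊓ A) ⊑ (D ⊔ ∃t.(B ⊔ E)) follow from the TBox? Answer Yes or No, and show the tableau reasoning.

1. (B ⊓ A) ⊑ (D ⊔ ∃t.(B ⊔ E))  ⇔  ((B ⊓ A) ⊓ (¬D ⊓ ∀t.(¬B ⊓ ¬E))) unsat w.r.t. T
   all branches close; clash {D, ¬D} at x₀
2. Hence (B ⊓ A) ⊑ (D ⊔ ∃t.(B ⊔ E)): entailed.

Yes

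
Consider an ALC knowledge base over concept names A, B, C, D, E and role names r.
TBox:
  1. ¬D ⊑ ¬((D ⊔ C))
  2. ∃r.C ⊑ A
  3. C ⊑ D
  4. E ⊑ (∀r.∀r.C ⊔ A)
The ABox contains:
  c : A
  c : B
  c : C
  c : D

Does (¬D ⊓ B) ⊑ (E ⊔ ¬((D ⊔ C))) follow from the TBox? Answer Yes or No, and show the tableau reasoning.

1. (¬D ⊓ B) ⊑ (E ⊔ ¬((D ⊔ C)))  ⇔  ((¬D ⊓ B) ⊓ (¬E ⊓ (D ⊔ C))) unsat w.r.t. T
   all branches close; clash {D, ¬D} at x₀
2. Hence (¬D ⊓ B) ⊑ (E ⊔ ¬((D ⊔ C))): entailed.

Yes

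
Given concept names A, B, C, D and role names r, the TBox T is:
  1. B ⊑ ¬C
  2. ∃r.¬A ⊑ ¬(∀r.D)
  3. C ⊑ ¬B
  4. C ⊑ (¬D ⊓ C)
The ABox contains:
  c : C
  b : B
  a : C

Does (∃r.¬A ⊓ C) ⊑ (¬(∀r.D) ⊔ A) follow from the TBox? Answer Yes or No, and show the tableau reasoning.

Yes

1. (∃r.¬A ⊓ C) ⊑ (¬(∀r.D) ⊔ A)  ⇔  ((∃r.¬A ⊓ C) ⊓ (∀r.D ⊓ ¬A)) unsat w.r.t. T
   all branches close; clash {C, ¬C} at x₀
2. Hence (∃r.¬A ⊓ C) ⊑ (¬(∀r.D) ⊔ A): entailed.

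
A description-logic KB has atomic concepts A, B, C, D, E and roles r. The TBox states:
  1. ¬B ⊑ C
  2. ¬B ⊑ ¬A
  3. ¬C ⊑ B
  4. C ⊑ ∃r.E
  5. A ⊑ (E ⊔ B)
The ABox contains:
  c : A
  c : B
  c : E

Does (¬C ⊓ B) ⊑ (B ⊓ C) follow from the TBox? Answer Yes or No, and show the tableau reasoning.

1. (¬C ⊓ B) ⊑ (B ⊓ C)  ⇔  ((¬C ⊓ B) ⊓ (¬B ⊔ ¬C)) unsat w.r.t. T
   open: L(x₀) ⊇ {B, ¬A, ¬C}
2. Hence (¬C ⊓ B) ⊑ (B ⊓ C): not entailed.

No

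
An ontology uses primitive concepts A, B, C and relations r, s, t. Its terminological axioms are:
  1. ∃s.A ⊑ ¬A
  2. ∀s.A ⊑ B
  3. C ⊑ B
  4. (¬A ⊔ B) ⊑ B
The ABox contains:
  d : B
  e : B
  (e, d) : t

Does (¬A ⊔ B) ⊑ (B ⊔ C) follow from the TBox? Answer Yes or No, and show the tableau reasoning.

1. (¬A ⊔ B) ⊑ (B ⊔ C)  ⇔  ((¬A ⊔ B) ⊓ (¬B ⊓ ¬C)) unsat w.r.t. T
   all branches close; clash {B, ¬B} at x₀
2. Hence (¬A ⊔ B) ⊑ (B ⊔ C): entailed.

Yes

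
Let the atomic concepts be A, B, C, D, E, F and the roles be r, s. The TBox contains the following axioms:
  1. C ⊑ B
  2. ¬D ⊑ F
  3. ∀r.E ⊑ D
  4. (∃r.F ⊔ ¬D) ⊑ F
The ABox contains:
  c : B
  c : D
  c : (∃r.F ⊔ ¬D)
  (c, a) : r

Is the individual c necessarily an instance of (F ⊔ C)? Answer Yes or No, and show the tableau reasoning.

Yes

1. c : (F ⊔ C)?  L(c) = {B, D, (∃r.F ⊔ ¬D)} ∪ {(¬F ⊓ ¬C)}
   clash {D, ¬D} at c — c ∈ (F ⊔ C)
2. Hence c : (F ⊔ C): entailed.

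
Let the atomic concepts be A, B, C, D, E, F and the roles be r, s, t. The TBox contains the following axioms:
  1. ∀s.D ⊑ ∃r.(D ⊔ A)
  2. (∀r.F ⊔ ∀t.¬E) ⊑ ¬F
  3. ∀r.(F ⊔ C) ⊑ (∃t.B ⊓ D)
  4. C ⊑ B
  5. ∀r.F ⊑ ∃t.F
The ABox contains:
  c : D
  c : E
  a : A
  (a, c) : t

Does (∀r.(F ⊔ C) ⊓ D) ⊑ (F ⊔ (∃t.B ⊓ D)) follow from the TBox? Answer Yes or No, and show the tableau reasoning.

1. (∀r.(F ⊔ C) ⊓ D) ⊑ (F ⊔ (∃t.B ⊓ D))  ⇔  ((∀r.(F ⊔ C) ⊓ D) ⊓ (¬F ⊓ (∀t.¬B ⊔ ¬D))) unsat w.r.t. T
   all branches close; clash {D, ¬D} at x₀
2. Hence (∀r.(F ⊔ C) ⊓ D) ⊑ (F ⊔ (∃t.B ⊓ D)): entailed.

Yes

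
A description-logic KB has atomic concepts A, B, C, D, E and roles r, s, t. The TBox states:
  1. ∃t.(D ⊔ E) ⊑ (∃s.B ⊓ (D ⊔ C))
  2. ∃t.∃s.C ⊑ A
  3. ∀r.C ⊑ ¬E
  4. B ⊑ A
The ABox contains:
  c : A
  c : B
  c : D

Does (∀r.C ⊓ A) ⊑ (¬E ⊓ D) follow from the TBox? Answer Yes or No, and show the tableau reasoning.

No

1. (∀r.C ⊓ A) ⊑ (¬E ⊓ D)  ⇔  ((∀r.C ⊓ A) ⊓ (E ⊔ ¬D)) unsat w.r.t. T
   apply at x₀: ∀r.C⊑¬E
   open: L(x₀) ⊇ {A, ¬D, ¬E, ∀r.C, ∀t.(¬D ⊓ ¬E)}
2. Hence (∀r.C ⊓ A) ⊑ (¬E ⊓ D): not entailed.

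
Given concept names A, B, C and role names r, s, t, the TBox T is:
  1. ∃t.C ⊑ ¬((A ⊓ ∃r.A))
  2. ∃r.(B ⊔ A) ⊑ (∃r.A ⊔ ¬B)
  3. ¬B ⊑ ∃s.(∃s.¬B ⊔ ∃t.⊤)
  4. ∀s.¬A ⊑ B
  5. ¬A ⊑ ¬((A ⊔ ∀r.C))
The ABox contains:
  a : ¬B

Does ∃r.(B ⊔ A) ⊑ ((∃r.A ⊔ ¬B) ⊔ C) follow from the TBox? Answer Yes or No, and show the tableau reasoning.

Yes

1. ∃r.(B ⊔ A) ⊑ ((∃r.A ⊔ ¬B) ⊔ C)  ⇔  (∃r.(B ⊔ A) ⊓ ((∀r.¬A ⊓ B) ⊓ ¬C)) unsat w.r.t. T
   all branches close; clash {B, ¬B} at x₀
2. Hence ∃r.(B ⊔ A) ⊑ ((∃r.A ⊔ ¬B) ⊔ C): entailed.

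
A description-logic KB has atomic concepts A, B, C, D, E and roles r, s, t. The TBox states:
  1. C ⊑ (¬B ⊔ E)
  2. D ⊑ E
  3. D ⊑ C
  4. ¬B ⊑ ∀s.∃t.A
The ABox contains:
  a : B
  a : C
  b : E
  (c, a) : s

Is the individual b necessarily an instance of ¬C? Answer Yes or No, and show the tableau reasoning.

1. b : ¬C?  L(b) = {E} ∪ {C}
   apply at b: C⊑(¬B ⊔ E)
   open: L(b) ⊇ {B, C, E} — b ∉ ¬C possible
2. Hence b : ¬C: not entailed.

No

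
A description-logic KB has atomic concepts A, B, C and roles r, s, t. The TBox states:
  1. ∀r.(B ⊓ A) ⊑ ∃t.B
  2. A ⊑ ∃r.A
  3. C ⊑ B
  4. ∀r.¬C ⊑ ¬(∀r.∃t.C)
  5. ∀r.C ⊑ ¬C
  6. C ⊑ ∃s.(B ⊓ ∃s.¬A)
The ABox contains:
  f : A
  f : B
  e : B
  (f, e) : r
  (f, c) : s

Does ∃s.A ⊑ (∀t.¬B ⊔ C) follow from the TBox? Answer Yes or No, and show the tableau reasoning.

1. ∃s.A ⊑ (∀t.¬B ⊔ C)  ⇔  (∃s.A ⊓ (∃t.B ⊓ ¬C)) unsat w.r.t. T
   open: L(x₀) ⊇ {¬A, ¬C, ∃r.C, ∃s.A, ∃t.B} (+ ∃-successors)
2. Hence ∃s.A ⊑ (∀t.¬B ⊔ C): not entailed.

No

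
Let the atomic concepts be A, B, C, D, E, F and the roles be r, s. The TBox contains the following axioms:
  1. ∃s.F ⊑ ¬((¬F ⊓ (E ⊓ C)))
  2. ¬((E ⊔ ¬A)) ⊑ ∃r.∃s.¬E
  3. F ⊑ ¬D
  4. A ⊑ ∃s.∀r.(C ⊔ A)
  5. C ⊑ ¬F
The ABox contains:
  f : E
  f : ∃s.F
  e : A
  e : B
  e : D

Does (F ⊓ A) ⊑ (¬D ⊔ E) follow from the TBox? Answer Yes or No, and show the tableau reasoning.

1. (F ⊓ A) ⊑ (¬D ⊔ E)  ⇔  ((F ⊓ A) ⊓ (D ⊓ ¬E)) unsat w.r.t. T
   all branches close; clash {F, ¬F} at x₀
2. Hence (F ⊓ A) ⊑ (¬D ⊔ E): entailed.

Yes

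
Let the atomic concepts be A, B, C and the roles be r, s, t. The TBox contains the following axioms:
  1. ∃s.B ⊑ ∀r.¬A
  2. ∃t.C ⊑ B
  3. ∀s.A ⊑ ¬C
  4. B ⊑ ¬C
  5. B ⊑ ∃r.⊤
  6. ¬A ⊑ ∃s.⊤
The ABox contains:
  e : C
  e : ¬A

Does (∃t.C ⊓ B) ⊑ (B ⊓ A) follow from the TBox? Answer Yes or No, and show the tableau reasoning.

1. (∃t.C ⊓ B) ⊑ (B ⊓ A)  ⇔  ((∃t.C ⊓ B) ⊓ (¬B ⊔ ¬A)) unsat w.r.t. T
   apply at x₀: B⊑¬C; B⊑∃r.⊤
   open: L(x₀) ⊇ {B, ¬A, ¬C, ∀s.¬B, ∃r.⊤, …} (+ ∃-successors)
2. Hence (∃t.C ⊓ B) ⊑ (B ⊓ A): not entailed.

No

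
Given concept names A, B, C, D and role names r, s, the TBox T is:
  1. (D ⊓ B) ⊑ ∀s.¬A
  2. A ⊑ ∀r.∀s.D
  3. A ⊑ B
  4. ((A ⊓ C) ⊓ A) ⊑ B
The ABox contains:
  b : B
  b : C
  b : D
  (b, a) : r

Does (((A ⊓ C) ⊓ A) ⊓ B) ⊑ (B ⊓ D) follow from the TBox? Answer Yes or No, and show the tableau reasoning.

1. (((A ⊓ C) ⊓ A) ⊓ B) ⊑ (B ⊓ D)  ⇔  ((((A ⊓ C) ⊓ A) ⊓ B) ⊓ (¬B ⊔ ¬D)) unsat w.r.t. T
   apply at x₀: A⊑∀r.∀s.D
   open: L(x₀) ⊇ {A, B, C, ¬D, ∀r.∀s.D}
2. Hence (((A ⊓ C) ⊓ A) ⊓ B) ⊑ (B ⊓ D): not entailed.

No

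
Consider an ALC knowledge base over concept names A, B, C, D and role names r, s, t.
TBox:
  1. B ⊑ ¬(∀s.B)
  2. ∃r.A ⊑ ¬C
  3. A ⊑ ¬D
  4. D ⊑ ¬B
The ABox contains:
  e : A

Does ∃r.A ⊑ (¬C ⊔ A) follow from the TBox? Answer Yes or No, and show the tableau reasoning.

1. ∃r.A ⊑ (¬C ⊔ A)  ⇔  (∃r.A ⊓ (C ⊓ ¬A)) unsat w.r.t. T
   all branches close; clash {C, ¬C} at x₀
2. Hence ∃r.A ⊑ (¬C ⊔ A): entailed.

Yes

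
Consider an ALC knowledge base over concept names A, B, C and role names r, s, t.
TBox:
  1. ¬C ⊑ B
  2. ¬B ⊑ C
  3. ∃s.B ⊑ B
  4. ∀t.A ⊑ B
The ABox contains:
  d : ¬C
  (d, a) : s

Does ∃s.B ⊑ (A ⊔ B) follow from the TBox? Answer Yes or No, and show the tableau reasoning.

Yes

1. ∃s.B ⊑ (A ⊔ B)  ⇔  (∃s.B ⊓ (¬A ⊓ ¬B)) unsat w.r.t. T
   all branches close; clash {B, ¬B} at x₀
2. Hence ∃s.B ⊑ (A ⊔ B): entailed.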